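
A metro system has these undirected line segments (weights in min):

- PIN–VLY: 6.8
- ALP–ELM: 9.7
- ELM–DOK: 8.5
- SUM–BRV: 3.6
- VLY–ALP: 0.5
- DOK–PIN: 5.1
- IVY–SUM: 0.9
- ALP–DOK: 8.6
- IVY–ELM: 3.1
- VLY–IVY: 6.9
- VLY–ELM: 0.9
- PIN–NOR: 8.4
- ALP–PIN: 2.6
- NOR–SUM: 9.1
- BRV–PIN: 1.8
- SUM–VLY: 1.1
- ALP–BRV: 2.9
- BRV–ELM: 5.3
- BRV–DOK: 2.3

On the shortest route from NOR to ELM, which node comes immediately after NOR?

Compare a few routes:
NOR - PIN - ALP - VLY - ELM: 8.4+2.6+0.5+0.9 = 12.4
NOR - SUM - VLY - ELM: 9.1+1.1+0.9 = 11.1
NOR - SUM - IVY - ELM: 9.1+0.9+3.1 = 13.1
Cheapest is NOR - SUM - VLY - ELM at 11.1 min.
So from NOR the first move is to SUM.

SUM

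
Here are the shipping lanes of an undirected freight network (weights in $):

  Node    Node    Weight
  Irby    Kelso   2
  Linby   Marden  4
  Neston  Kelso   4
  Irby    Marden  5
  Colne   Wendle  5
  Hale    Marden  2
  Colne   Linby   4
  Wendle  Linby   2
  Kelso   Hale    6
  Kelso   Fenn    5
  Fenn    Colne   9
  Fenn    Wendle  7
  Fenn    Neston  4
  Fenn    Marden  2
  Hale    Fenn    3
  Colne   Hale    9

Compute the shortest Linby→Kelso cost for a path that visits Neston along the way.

Best Linby to Neston: Linby–Marden–Fenn–Neston costing 10
Shortest Neston→Kelso: Neston–Kelso = 4
Total via Neston: 10 + 4 = $14.

$14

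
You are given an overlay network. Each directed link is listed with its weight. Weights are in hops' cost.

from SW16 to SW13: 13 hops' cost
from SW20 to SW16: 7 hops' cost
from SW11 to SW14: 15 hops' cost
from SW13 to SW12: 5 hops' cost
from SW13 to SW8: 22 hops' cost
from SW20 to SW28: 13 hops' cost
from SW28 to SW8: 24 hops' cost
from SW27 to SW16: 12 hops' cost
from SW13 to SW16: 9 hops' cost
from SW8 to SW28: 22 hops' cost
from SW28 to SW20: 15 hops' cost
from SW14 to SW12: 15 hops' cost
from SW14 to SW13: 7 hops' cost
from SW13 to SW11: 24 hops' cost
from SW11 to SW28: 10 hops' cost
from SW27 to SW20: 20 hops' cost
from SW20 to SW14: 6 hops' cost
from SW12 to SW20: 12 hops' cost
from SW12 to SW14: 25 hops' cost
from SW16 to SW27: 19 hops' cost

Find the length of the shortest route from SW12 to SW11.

49 hops' cost

Shortest distances from SW12:
SW12: 0
SW20: 12  (via SW12)
SW14: 18  (via SW20)
SW16: 19  (via SW20)
SW13: 25  (via SW14)
SW28: 25  (via SW20)
SW27: 38  (via SW16)
SW8: 47  (via SW13)
SW11: 49  (via SW13)
Shortest route: SW12 → SW20 → SW14 → SW13 → SW11 = 49 hops' cost.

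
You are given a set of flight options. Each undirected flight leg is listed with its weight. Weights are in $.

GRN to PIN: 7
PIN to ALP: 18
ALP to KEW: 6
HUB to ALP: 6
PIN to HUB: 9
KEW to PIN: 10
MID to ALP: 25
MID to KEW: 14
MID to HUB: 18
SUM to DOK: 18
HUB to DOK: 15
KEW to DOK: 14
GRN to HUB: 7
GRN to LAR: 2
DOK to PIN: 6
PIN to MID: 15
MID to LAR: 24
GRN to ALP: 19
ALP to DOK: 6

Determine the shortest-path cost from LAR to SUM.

Compare a few routes:
LAR - GRN - HUB - ALP - DOK - SUM: 2+7+6+6+18 = 39
LAR - GRN - HUB - PIN - DOK - SUM: 2+7+9+6+18 = 42
LAR - GRN - PIN - DOK - SUM: 2+7+6+18 = 33
LAR - GRN - HUB - DOK - SUM: 2+7+15+18 = 42
Cheapest is LAR - GRN - PIN - DOK - SUM at $33.

$33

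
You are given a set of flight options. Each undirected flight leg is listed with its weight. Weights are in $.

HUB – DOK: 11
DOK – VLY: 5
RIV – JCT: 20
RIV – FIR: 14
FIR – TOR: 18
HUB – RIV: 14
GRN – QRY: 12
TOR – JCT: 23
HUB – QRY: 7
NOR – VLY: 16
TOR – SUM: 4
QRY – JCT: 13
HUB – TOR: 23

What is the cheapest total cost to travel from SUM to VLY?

$43

Enumerating some paths:
SUM–TOR–JCT–QRY–HUB–DOK–VLY: 4+23+13+7+11+5 = 63
SUM–TOR–FIR–RIV–HUB–DOK–VLY: 4+18+14+14+11+5 = 66
SUM–TOR–HUB–DOK–VLY: 4+23+11+5 = 43
Cheapest is SUM–TOR–HUB–DOK–VLY at $43.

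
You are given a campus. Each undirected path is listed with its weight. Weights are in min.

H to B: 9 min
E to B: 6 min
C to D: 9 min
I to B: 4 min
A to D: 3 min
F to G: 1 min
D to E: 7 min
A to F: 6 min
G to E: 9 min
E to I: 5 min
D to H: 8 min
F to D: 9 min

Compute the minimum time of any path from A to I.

Enumerating some paths:
A - F - G - E - I: 6+1+9+5 = 21
A - D - E - B - I: 3+7+6+4 = 20
A - D - E - I: 3+7+5 = 15
The minimum is 15 min via A - D - E - I.

15 min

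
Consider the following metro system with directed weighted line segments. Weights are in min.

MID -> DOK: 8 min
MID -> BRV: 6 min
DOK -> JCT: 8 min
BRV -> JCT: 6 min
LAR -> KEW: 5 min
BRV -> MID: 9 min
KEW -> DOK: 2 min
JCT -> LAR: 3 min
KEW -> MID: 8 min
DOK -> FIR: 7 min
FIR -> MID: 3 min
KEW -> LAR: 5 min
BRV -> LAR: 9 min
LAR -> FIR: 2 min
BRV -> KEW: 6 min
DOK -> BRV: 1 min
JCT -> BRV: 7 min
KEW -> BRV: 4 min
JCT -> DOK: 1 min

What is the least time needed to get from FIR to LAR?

18 min

Enumerating some paths:
FIR → MID → DOK → BRV → JCT → LAR: 3+8+1+6+3 = 21
FIR → MID → BRV → LAR: 3+6+9 = 18
FIR → MID → BRV → KEW → LAR: 3+6+6+5 = 20
FIR → MID → DOK → BRV → LAR: 3+8+1+9 = 21
The minimum is 18 min via FIR → MID → BRV → LAR.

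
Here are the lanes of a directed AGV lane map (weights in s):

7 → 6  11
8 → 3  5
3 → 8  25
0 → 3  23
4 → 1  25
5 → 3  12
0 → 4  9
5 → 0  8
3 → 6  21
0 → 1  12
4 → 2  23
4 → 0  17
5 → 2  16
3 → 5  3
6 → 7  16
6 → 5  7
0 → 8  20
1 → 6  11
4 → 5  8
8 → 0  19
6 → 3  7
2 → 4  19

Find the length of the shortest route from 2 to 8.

55 s

Shortest distances from 2:
2: 0
4: 19  (via 2)
5: 27  (via 4)
0: 35  (via 5)
3: 39  (via 5)
1: 44  (via 4)
6: 55  (via 1)
8: 55  (via 0)
Shortest route: 2–4–5–0–8 = 55 s.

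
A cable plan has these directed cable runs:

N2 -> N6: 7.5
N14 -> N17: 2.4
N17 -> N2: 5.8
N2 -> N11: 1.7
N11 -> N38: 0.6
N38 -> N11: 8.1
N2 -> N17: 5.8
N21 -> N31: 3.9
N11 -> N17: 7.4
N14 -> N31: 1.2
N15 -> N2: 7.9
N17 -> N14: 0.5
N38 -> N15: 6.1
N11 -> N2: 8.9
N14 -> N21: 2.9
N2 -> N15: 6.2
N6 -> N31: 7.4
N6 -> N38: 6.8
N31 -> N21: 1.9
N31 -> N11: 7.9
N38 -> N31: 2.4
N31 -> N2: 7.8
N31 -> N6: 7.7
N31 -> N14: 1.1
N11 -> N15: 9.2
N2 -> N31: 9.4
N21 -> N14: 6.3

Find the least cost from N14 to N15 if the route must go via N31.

15.2

Shortest N14→N31: N14 → N31 = 1.2
Best N31 to N15: N31 → N2 → N15 costing 14
Total via N31: 1.2 + 14 = 15.2.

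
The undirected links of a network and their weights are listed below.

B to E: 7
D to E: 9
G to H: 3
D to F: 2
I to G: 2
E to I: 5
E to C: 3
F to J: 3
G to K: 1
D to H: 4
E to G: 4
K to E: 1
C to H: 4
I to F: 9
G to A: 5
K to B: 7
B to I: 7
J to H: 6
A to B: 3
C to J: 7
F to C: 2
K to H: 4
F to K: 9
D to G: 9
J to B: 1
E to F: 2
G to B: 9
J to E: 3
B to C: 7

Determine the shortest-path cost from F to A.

7

Running Dijkstra from F:
F: 0
C: 2  (via F)
D: 2  (via F)
E: 2  (via F)
J: 3  (via F)
K: 3  (via E)
B: 4  (via J)
G: 4  (via K)
H: 6  (via C)
I: 6  (via G)
A: 7  (via B)
Shortest route: F → J → B → A = 7.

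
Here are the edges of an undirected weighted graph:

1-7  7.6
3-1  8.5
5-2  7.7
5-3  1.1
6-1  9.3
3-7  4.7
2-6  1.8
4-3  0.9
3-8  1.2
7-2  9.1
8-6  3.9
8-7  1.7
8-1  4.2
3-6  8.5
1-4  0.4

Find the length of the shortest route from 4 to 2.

Running Dijkstra from 4:
4: 0
1: 0.4  (via 4)
3: 0.9  (via 4)
5: 2  (via 3)
8: 2.1  (via 3)
7: 3.8  (via 8)
6: 6  (via 8)
2: 7.8  (via 6)
Shortest route: 4–3–8–6–2 = 7.8.

7.8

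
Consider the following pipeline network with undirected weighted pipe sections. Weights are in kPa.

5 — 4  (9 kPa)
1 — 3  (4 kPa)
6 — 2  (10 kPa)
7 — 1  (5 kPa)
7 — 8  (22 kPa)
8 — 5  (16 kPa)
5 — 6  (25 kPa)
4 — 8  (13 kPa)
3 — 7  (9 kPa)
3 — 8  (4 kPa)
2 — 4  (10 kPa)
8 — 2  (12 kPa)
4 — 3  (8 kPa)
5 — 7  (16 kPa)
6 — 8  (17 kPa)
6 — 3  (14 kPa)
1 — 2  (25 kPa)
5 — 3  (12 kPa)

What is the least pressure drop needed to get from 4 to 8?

Enumerating some paths:
4 → 5 → 3 → 8: 9+12+4 = 25
4 → 8: 13 = 13
4 → 3 → 8: 8+4 = 12
4 → 2 → 8: 10+12 = 22
Cheapest is 4 → 3 → 8 at 12 kPa.

12 kPa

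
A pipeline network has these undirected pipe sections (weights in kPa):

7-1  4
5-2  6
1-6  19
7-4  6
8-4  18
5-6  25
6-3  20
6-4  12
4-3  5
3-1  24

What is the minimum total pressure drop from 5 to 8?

Settle nodes by increasing distance from 5:
5: 0
2: 6  (via 5)
6: 25  (via 5)
4: 37  (via 6)
3: 42  (via 4)
7: 43  (via 4)
1: 44  (via 6)
8: 55  (via 4)
Shortest route: 5–6–4–8 = 55 kPa.

55 kPa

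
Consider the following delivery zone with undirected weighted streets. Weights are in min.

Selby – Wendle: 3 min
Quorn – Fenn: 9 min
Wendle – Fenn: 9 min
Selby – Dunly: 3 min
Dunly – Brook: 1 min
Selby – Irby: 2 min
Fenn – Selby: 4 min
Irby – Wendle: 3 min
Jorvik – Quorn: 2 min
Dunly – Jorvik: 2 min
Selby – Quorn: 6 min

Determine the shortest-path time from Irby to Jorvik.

Running Dijkstra from Irby:
Irby: 0
Selby: 2  (via Irby)
Wendle: 3  (via Irby)
Dunly: 5  (via Selby)
Brook: 6  (via Dunly)
Fenn: 6  (via Selby)
Jorvik: 7  (via Dunly)
Shortest route: Irby → Selby → Dunly → Jorvik = 7 min.

7 min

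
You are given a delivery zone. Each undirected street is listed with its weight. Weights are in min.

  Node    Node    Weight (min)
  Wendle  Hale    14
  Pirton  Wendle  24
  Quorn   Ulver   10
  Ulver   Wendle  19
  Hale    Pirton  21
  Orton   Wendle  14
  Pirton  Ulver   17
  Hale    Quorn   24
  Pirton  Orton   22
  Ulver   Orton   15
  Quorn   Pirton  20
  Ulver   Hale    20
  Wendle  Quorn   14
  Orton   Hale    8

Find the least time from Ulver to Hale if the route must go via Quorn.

Shortest Ulver→Quorn: Ulver–Quorn = 10
Best Quorn to Hale: Quorn–Hale costing 24
Total via Quorn: 10 + 24 = 34 min.

34 min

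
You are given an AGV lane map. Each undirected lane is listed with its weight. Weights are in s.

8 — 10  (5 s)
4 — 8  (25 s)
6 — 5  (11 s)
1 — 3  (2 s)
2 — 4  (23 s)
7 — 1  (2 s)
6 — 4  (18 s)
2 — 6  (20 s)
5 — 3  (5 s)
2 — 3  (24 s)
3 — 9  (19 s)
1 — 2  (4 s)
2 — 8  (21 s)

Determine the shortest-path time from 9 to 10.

Candidate routes:
9–3–1–2–8–10: 19+2+4+21+5 = 51
9–3–2–8–10: 19+24+21+5 = 69
The minimum is 51 s via 9–3–1–2–8–10.

51 s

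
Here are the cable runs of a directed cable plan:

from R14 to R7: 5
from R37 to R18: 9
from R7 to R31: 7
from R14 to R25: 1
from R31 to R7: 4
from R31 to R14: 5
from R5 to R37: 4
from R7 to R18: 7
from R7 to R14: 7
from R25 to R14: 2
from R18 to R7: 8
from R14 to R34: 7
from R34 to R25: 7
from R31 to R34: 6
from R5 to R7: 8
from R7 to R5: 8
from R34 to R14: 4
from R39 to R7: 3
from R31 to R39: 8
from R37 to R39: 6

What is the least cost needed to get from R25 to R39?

22

Compare a few routes:
R25 → R14 → R7 → R5 → R37 → R39: 2+5+8+4+6 = 25
R25 → R14 → R7 → R31 → R39: 2+5+7+8 = 22
Cheapest is R25 → R14 → R7 → R31 → R39 at 22.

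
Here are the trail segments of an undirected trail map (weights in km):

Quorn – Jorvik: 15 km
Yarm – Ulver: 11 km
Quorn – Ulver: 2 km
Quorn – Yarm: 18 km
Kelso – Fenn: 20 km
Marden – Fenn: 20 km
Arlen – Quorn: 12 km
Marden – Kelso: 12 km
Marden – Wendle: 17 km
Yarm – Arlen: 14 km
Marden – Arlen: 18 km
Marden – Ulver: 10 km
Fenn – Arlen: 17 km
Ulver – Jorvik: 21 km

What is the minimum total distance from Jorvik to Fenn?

Running Dijkstra from Jorvik:
Jorvik: 0
Quorn: 15  (via Jorvik)
Ulver: 17  (via Quorn)
Marden: 27  (via Ulver)
Arlen: 27  (via Quorn)
Yarm: 28  (via Ulver)
Kelso: 39  (via Marden)
Fenn: 44  (via Arlen)
Shortest route: Jorvik → Quorn → Arlen → Fenn = 44 km.

44 km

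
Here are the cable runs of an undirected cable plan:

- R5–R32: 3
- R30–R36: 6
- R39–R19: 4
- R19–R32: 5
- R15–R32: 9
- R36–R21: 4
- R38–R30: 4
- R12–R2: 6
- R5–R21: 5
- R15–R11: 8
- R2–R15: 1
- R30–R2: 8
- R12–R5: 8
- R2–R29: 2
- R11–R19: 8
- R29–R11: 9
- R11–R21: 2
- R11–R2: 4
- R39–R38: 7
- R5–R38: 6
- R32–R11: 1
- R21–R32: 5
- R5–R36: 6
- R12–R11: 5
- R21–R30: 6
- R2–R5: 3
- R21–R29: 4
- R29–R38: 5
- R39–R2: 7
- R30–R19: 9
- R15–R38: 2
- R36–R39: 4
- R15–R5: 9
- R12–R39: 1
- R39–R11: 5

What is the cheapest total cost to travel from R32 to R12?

6

Shortest distances from R32:
R32: 0
R11: 1  (via R32)
R21: 3  (via R11)
R5: 3  (via R32)
R2: 5  (via R11)
R19: 5  (via R32)
R39: 6  (via R11)
R12: 6  (via R11)
Shortest route: R32 → R11 → R12 = 6.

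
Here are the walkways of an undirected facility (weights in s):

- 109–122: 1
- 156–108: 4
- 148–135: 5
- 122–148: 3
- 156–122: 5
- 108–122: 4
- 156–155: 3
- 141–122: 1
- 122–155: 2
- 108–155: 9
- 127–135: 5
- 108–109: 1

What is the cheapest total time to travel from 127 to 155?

15 s

Running Dijkstra from 127:
127: 0
135: 5  (via 127)
148: 10  (via 135)
122: 13  (via 148)
109: 14  (via 122)
141: 14  (via 122)
155: 15  (via 122)
Shortest route: 127–135–148–122–155 = 15 s.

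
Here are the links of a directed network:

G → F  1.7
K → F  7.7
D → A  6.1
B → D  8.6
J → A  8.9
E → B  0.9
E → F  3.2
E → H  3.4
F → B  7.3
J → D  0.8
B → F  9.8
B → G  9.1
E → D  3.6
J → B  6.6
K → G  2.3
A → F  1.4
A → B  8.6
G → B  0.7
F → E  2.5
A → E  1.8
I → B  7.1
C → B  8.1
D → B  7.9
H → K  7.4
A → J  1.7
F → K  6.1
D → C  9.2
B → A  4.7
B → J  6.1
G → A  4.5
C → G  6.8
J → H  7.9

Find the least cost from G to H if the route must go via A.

Shortest G→A: G → A = 4.5
Best A to H: A → E → H costing 5.2
Total via A: 4.5 + 5.2 = 9.7.

9.7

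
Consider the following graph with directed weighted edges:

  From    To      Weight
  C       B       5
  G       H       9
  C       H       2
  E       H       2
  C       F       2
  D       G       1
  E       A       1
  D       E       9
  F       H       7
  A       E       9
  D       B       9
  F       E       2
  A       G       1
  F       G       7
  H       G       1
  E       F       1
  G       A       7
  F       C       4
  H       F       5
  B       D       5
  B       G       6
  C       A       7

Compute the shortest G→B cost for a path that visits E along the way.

Shortest G→E: G → A → E = 16
Best E to B: E → F → C → B costing 10
Total via E: 16 + 10 = 26.

26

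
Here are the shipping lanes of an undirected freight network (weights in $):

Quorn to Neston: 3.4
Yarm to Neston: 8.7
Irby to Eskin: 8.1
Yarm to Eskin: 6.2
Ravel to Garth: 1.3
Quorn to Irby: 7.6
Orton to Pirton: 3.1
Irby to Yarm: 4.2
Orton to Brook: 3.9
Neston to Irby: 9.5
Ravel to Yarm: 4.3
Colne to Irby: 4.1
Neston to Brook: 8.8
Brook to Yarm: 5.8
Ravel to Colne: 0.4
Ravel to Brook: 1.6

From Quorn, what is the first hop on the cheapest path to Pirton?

Neston

Candidate routes:
Quorn - Irby - Yarm - Brook - Orton - Pirton: 7.6+4.2+5.8+3.9+3.1 = 24.6
Quorn - Neston - Brook - Orton - Pirton: 3.4+8.8+3.9+3.1 = 19.2
Quorn - Irby - Colne - Ravel - Brook - Orton - Pirton: 7.6+4.1+0.4+1.6+3.9+3.1 = 20.7
The minimum is $19.2 via Quorn - Neston - Brook - Orton - Pirton.
So from Quorn the first move is to Neston.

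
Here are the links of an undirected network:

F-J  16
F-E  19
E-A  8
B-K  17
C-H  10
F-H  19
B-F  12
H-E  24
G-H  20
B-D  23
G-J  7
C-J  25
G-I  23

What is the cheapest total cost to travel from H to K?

Enumerating some paths:
H → F → B → K: 19+12+17 = 48
H → E → F → B → K: 24+19+12+17 = 72
H → G → J → F → B → K: 20+7+16+12+17 = 72
H → C → J → F → B → K: 10+25+16+12+17 = 80
Cheapest is H → F → B → K at 48.

48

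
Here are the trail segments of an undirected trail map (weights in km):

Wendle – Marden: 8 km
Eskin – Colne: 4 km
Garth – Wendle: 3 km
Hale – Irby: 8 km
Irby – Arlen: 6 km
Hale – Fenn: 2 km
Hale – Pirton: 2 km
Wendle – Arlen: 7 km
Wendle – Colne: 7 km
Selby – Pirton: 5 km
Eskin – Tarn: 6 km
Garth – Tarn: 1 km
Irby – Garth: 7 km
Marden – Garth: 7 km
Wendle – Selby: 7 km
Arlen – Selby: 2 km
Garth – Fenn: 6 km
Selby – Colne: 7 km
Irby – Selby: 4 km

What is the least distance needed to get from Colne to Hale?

Compare a few routes:
Colne–Selby–Pirton–Hale: 7+5+2 = 14
Colne–Wendle–Garth–Fenn–Hale: 7+3+6+2 = 18
Colne–Selby–Irby–Hale: 7+4+8 = 19
Cheapest is Colne–Selby–Pirton–Hale at 14 km.

14 km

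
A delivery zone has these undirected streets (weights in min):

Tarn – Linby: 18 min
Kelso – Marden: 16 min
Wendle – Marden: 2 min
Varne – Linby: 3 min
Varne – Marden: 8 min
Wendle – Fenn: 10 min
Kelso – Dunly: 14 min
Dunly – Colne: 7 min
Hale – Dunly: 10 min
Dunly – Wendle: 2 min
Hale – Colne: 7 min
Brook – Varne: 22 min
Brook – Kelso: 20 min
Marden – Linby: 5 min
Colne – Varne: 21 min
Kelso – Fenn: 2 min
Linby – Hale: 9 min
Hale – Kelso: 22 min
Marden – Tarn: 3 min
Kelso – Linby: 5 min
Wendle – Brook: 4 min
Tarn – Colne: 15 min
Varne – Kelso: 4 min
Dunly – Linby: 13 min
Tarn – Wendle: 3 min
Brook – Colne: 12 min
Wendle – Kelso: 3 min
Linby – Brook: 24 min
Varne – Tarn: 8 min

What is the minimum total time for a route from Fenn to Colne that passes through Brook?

21 min

Shortest Fenn→Brook: Fenn–Kelso–Wendle–Brook = 9
Best Brook to Colne: Brook–Colne costing 12
Total via Brook: 9 + 12 = 21 min.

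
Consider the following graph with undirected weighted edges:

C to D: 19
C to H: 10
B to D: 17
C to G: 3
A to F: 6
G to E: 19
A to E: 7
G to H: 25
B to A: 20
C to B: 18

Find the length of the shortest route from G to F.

Enumerating some paths:
G → E → A → F: 19+7+6 = 32
G → C → D → B → A → F: 3+19+17+20+6 = 65
G → C → B → A → F: 3+18+20+6 = 47
Cheapest is G → E → A → F at 32.

32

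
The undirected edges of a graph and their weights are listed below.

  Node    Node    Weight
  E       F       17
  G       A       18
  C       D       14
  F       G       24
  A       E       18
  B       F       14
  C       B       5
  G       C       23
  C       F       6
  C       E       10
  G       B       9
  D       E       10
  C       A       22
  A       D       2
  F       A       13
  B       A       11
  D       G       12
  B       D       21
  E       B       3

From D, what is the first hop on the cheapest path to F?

A

Enumerating some paths:
D → C → F: 14+6 = 20
D → A → F: 2+13 = 15
The minimum is 15 via D → A → F.
So from D the first move is to A.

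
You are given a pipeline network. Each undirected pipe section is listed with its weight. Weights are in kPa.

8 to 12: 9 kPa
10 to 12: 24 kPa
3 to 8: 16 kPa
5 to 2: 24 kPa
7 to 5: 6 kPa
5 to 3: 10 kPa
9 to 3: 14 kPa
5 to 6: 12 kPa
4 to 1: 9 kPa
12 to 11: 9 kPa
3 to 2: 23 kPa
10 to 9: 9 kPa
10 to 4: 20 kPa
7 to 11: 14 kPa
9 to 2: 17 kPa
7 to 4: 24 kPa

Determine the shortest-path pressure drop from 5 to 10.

Compare a few routes:
5–7–4–10: 6+24+20 = 50
5–2–9–10: 24+17+9 = 50
5–3–9–10: 10+14+9 = 33
5–7–11–12–10: 6+14+9+24 = 53
Cheapest is 5–3–9–10 at 33 kPa.

33 kPa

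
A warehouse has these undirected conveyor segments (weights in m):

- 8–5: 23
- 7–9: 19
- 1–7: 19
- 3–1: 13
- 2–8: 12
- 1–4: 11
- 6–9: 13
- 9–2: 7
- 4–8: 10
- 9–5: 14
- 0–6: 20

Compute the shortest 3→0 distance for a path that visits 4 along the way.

Best 3 to 4: 3 → 1 → 4 costing 24
Best 4 to 0: 4 → 8 → 2 → 9 → 6 → 0 costing 62
Total via 4: 24 + 62 = 86 m.

86 m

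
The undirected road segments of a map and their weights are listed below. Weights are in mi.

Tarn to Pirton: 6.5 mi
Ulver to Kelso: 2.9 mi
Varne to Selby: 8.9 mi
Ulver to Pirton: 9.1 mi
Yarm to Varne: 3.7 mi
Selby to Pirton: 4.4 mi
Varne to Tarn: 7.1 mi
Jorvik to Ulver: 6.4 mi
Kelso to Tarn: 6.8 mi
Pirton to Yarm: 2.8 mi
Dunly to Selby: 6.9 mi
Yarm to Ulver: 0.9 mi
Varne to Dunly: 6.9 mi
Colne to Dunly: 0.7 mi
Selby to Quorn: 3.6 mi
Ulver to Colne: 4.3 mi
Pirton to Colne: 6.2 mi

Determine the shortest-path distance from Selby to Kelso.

11 mi

Running Dijkstra from Selby:
Selby: 0
Quorn: 3.6  (via Selby)
Pirton: 4.4  (via Selby)
Dunly: 6.9  (via Selby)
Yarm: 7.2  (via Pirton)
Colne: 7.6  (via Dunly)
Ulver: 8.1  (via Yarm)
Varne: 8.9  (via Selby)
Tarn: 10.9  (via Pirton)
Kelso: 11  (via Ulver)
Shortest route: Selby → Pirton → Yarm → Ulver → Kelso = 11 mi.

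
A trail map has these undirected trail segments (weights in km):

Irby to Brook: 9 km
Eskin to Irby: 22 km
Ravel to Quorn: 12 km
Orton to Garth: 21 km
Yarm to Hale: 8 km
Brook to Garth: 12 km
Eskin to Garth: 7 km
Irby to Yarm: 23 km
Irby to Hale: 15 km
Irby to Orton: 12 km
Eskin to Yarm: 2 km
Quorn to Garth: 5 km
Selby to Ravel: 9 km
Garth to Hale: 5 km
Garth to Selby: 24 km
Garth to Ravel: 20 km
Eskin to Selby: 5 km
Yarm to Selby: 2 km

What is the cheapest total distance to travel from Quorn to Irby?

25 km

Settle nodes by increasing distance from Quorn:
Quorn: 0
Garth: 5  (via Quorn)
Hale: 10  (via Garth)
Eskin: 12  (via Garth)
Ravel: 12  (via Quorn)
Yarm: 14  (via Eskin)
Selby: 16  (via Yarm)
Brook: 17  (via Garth)
Irby: 25  (via Hale)
Shortest route: Quorn–Garth–Hale–Irby = 25 km.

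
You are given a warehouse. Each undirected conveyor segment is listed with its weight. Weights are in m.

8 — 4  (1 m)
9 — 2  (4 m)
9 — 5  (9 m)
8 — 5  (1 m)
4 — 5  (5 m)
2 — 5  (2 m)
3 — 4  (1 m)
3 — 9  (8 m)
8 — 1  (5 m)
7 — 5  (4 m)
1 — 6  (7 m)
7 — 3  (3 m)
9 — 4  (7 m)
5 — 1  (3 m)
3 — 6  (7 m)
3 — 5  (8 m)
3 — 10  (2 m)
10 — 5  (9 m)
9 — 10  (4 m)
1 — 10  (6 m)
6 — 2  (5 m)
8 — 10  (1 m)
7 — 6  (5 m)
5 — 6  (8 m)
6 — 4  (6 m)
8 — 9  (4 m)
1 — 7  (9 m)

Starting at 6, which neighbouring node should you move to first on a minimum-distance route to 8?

4

Compare a few routes:
6 - 4 - 8: 6+1 = 7
6 - 2 - 5 - 8: 5+2+1 = 8
The minimum is 7 m via 6 - 4 - 8.
So from 6 the first move is to 4.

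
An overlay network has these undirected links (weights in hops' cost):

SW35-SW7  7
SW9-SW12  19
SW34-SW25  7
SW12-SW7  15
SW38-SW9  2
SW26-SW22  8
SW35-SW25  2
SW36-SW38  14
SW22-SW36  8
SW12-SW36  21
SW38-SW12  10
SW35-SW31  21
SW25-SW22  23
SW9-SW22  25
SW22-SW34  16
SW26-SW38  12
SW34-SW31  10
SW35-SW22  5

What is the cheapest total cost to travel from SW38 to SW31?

44 hops' cost

Settle nodes by increasing distance from SW38:
SW38: 0
SW9: 2  (via SW38)
SW12: 10  (via SW38)
SW26: 12  (via SW38)
SW36: 14  (via SW38)
SW22: 20  (via SW26)
SW35: 25  (via SW22)
SW7: 25  (via SW12)
SW25: 27  (via SW35)
SW34: 34  (via SW25)
SW31: 44  (via SW34)
Shortest route: SW38 → SW26 → SW22 → SW35 → SW25 → SW34 → SW31 = 44 hops' cost.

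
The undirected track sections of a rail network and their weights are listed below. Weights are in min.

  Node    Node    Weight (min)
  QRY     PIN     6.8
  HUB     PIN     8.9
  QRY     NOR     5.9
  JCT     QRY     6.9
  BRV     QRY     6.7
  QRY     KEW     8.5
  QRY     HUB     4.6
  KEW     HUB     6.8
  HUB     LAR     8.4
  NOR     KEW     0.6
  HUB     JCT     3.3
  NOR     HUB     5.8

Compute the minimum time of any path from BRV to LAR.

Shortest distances from BRV:
BRV: 0
QRY: 6.7  (via BRV)
HUB: 11.3  (via QRY)
NOR: 12.6  (via QRY)
KEW: 13.2  (via NOR)
PIN: 13.5  (via QRY)
JCT: 13.6  (via QRY)
LAR: 19.7  (via HUB)
Shortest route: BRV–QRY–HUB–LAR = 19.7 min.

19.7 min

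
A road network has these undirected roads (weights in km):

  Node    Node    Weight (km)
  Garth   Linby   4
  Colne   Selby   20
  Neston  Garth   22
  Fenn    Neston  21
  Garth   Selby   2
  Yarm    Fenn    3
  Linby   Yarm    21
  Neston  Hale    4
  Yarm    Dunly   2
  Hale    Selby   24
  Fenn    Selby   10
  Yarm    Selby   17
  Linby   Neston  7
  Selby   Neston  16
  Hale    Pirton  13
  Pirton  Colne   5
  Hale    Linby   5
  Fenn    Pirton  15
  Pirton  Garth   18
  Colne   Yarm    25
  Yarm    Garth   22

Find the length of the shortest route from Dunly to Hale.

Candidate routes:
Dunly–Yarm–Fenn–Selby–Garth–Linby–Hale: 2+3+10+2+4+5 = 26
Dunly–Yarm–Linby–Hale: 2+21+5 = 28
Cheapest is Dunly–Yarm–Fenn–Selby–Garth–Linby–Hale at 26 km.

26 km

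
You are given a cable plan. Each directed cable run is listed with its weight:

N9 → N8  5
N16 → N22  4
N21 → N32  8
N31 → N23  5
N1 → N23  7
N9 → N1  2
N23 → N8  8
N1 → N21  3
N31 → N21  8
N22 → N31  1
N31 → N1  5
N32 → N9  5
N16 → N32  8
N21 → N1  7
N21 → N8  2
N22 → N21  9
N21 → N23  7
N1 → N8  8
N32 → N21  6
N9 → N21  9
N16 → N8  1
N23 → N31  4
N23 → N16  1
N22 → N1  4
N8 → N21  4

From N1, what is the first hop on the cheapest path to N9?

N21

Enumerating some paths:
N1–N23–N16–N32–N9: 7+1+8+5 = 21
N1–N21–N23–N16–N32–N9: 3+7+1+8+5 = 24
N1–N21–N32–N9: 3+8+5 = 16
Cheapest is N1–N21–N32–N9 at 16.
So from N1 the first move is to N21.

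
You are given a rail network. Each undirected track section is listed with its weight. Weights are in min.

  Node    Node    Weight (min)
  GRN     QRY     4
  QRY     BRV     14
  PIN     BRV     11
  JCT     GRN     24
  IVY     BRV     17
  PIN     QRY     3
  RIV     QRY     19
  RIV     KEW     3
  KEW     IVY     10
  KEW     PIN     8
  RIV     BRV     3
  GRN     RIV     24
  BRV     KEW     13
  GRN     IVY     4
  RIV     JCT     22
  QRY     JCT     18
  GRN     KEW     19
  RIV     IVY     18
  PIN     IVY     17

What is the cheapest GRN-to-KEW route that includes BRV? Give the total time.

24 min

Shortest GRN→BRV: GRN–QRY–BRV = 18
Shortest BRV→KEW: BRV–RIV–KEW = 6
Total via BRV: 18 + 6 = 24 min.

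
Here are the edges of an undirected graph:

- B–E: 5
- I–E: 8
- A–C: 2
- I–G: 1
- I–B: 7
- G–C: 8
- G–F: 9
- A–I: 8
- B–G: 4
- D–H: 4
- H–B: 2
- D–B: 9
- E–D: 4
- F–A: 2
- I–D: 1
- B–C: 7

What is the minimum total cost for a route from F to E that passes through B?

Best F to B: F–A–C–B costing 11
Shortest B→E: B–E = 5
Total via B: 11 + 5 = 16.

16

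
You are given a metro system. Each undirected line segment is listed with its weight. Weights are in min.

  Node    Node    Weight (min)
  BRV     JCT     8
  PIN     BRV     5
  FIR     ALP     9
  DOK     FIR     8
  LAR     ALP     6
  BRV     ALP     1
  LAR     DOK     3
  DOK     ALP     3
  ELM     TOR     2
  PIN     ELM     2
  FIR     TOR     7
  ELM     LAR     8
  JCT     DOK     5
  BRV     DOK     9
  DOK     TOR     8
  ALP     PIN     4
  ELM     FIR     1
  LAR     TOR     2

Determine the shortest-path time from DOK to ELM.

Shortest distances from DOK:
DOK: 0
ALP: 3  (via DOK)
LAR: 3  (via DOK)
BRV: 4  (via ALP)
JCT: 5  (via DOK)
TOR: 5  (via LAR)
PIN: 7  (via ALP)
ELM: 7  (via TOR)
Shortest route: DOK–LAR–TOR–ELM = 7 min.

7 min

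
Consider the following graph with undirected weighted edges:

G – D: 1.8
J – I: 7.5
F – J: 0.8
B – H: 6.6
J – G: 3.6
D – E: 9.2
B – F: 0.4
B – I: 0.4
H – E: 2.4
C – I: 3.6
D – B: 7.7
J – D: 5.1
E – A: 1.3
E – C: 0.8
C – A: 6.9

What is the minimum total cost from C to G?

Settle nodes by increasing distance from C:
C: 0
E: 0.8  (via C)
A: 2.1  (via E)
H: 3.2  (via E)
I: 3.6  (via C)
B: 4  (via I)
F: 4.4  (via B)
J: 5.2  (via F)
G: 8.8  (via J)
Shortest route: C–I–B–F–J–G = 8.8.

8.8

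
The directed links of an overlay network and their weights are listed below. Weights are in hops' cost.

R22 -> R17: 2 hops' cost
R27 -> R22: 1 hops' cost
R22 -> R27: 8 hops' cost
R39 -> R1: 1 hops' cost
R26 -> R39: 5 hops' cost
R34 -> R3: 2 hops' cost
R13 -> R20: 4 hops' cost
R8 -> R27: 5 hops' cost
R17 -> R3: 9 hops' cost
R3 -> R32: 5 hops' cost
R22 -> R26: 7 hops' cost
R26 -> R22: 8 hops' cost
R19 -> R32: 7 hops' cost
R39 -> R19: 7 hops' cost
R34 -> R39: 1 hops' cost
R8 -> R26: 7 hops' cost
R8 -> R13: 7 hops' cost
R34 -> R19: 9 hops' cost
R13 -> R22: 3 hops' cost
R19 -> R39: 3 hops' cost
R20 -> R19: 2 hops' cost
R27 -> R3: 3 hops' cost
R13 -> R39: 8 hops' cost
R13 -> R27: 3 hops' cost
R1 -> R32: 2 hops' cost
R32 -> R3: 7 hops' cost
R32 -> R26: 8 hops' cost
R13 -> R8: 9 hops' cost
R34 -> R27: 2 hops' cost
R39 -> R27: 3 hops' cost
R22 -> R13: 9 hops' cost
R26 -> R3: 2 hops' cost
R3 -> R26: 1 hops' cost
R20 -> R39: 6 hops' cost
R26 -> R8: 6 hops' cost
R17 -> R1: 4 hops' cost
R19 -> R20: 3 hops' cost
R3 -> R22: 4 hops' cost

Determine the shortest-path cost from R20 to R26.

12 hops' cost

Settle nodes by increasing distance from R20:
R20: 0
R19: 2  (via R20)
R39: 5  (via R19)
R1: 6  (via R39)
R32: 8  (via R1)
R27: 8  (via R39)
R22: 9  (via R27)
R3: 11  (via R27)
R17: 11  (via R22)
R26: 12  (via R3)
Shortest route: R20 → R19 → R39 → R27 → R3 → R26 = 12 hops' cost.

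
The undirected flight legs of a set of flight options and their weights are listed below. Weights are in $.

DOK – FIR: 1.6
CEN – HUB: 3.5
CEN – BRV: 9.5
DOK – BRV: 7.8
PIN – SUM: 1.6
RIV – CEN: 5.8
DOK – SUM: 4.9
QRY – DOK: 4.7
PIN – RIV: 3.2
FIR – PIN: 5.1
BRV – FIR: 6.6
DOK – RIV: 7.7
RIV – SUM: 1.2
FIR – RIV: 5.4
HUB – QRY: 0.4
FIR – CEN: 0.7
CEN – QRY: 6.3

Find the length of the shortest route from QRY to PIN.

$9.7

Settle nodes by increasing distance from QRY:
QRY: 0
HUB: 0.4  (via QRY)
CEN: 3.9  (via HUB)
FIR: 4.6  (via CEN)
DOK: 4.7  (via QRY)
SUM: 9.6  (via DOK)
PIN: 9.7  (via FIR)
Shortest route: QRY → HUB → CEN → FIR → PIN = $9.7.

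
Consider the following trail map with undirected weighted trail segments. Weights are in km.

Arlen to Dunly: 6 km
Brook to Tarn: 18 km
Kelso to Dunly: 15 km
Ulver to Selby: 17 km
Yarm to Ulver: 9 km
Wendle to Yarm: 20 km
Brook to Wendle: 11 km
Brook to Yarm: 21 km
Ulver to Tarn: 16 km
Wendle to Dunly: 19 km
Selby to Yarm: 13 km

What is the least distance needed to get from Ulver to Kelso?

Enumerating some paths:
Ulver → Selby → Yarm → Wendle → Dunly → Kelso: 17+13+20+19+15 = 84
Ulver → Tarn → Brook → Wendle → Dunly → Kelso: 16+18+11+19+15 = 79
Ulver → Yarm → Wendle → Dunly → Kelso: 9+20+19+15 = 63
Ulver → Yarm → Brook → Wendle → Dunly → Kelso: 9+21+11+19+15 = 75
Cheapest is Ulver → Yarm → Wendle → Dunly → Kelso at 63 km.

63 km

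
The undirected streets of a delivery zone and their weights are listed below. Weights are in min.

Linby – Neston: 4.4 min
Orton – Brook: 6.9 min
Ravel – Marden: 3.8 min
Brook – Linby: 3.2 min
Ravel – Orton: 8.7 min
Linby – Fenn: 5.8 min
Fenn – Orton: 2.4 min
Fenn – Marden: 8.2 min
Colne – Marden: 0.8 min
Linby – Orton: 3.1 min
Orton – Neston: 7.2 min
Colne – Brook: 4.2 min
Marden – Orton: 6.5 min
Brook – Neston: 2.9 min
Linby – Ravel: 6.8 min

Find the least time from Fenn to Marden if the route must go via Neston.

Shortest Fenn→Neston: Fenn → Orton → Neston = 9.6
Shortest Neston→Marden: Neston → Brook → Colne → Marden = 7.9
Total via Neston: 9.6 + 7.9 = 17.5 min.

17.5 min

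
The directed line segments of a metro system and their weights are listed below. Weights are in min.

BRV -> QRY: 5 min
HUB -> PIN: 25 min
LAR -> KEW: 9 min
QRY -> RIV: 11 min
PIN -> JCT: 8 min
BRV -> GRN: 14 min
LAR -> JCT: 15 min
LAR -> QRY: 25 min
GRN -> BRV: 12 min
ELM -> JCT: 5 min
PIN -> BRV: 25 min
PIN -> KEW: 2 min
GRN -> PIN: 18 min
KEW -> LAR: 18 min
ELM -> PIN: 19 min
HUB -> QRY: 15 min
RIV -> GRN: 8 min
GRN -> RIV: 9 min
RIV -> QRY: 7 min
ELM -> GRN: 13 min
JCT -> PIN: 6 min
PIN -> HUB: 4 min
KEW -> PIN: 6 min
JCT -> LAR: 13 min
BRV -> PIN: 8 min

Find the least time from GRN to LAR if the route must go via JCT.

39 min

Shortest GRN→JCT: GRN–PIN–JCT = 26
Best JCT to LAR: JCT–LAR costing 13
Total via JCT: 26 + 13 = 39 min.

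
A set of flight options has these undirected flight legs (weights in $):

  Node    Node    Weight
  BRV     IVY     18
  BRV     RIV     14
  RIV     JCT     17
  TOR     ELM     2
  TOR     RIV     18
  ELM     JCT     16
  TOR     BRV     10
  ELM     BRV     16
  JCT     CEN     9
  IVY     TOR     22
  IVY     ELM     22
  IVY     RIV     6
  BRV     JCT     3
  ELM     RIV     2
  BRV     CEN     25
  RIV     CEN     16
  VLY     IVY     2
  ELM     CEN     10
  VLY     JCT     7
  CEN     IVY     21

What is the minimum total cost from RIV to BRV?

Shortest distances from RIV:
RIV: 0
ELM: 2  (via RIV)
TOR: 4  (via ELM)
IVY: 6  (via RIV)
VLY: 8  (via IVY)
CEN: 12  (via ELM)
BRV: 14  (via RIV)
Shortest route: RIV–BRV = $14.

$14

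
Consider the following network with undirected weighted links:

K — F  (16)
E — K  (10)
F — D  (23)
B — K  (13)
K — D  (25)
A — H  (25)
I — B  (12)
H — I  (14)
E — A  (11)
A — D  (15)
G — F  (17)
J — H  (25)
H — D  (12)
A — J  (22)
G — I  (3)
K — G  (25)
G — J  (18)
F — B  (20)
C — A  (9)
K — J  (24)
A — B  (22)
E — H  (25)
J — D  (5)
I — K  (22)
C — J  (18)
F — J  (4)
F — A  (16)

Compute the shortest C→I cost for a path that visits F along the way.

Shortest C→F: C → J → F = 22
Shortest F→I: F → G → I = 20
Total via F: 22 + 20 = 42.

42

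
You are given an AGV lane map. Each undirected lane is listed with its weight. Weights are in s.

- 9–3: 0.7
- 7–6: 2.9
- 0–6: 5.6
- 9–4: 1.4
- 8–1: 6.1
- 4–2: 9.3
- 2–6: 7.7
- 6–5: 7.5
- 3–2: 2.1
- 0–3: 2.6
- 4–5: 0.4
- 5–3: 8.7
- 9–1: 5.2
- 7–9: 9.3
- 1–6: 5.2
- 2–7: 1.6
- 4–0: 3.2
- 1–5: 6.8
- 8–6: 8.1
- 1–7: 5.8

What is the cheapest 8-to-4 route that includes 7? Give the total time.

Best 8 to 7: 8 → 6 → 7 costing 11
Shortest 7→4: 7 → 2 → 3 → 9 → 4 = 5.8
Total via 7: 11 + 5.8 = 16.8 s.

16.8 s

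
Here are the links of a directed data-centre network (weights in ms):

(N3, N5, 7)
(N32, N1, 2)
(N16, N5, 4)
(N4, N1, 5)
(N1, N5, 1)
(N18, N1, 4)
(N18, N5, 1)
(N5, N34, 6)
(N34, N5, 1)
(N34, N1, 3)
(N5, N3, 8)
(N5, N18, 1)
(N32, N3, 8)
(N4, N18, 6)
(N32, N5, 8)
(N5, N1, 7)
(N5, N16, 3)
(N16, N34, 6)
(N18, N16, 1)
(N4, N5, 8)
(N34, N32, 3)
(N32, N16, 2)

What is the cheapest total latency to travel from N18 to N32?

Settle nodes by increasing distance from N18:
N18: 0
N5: 1  (via N18)
N16: 1  (via N18)
N1: 4  (via N18)
N34: 7  (via N5)
N3: 9  (via N5)
N32: 10  (via N34)
Shortest route: N18–N5–N34–N32 = 10 ms.

10 ms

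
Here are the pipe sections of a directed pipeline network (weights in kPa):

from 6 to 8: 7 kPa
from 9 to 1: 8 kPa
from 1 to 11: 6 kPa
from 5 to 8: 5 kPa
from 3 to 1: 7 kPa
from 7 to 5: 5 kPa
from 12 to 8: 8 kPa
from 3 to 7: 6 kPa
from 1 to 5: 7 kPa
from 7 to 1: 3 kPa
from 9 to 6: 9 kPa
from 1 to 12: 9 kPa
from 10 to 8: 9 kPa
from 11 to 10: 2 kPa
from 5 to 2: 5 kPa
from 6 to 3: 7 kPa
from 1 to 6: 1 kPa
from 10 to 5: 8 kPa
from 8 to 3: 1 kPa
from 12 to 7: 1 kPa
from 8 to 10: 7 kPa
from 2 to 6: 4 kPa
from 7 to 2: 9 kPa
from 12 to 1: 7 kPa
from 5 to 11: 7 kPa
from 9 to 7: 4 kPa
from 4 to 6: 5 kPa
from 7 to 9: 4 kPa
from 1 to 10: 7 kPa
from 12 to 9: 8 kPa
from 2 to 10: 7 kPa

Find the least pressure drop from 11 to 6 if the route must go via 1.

Best 11 to 1: 11–10–8–3–1 costing 19
Shortest 1→6: 1–6 = 1
Total via 1: 19 + 1 = 20 kPa.

20 kPa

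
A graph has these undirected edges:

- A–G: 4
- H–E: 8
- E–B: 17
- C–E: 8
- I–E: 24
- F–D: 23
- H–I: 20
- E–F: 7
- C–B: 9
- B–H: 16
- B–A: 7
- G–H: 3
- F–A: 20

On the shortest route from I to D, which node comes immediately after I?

Compare a few routes:
I → H → E → F → D: 20+8+7+23 = 58
I → E → F → D: 24+7+23 = 54
I → H → G → A → F → D: 20+3+4+20+23 = 70
Cheapest is I → E → F → D at 54.
So from I the first move is to E.

E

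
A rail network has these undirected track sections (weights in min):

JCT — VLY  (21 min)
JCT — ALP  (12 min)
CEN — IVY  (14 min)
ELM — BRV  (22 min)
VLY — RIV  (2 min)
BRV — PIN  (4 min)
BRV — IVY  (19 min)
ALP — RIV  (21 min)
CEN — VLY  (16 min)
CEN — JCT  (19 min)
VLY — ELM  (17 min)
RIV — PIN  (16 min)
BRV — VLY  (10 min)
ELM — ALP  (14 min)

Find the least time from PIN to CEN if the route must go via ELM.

Best PIN to ELM: PIN → BRV → ELM costing 26
Best ELM to CEN: ELM → VLY → CEN costing 33
Total via ELM: 26 + 33 = 59 min.

59 min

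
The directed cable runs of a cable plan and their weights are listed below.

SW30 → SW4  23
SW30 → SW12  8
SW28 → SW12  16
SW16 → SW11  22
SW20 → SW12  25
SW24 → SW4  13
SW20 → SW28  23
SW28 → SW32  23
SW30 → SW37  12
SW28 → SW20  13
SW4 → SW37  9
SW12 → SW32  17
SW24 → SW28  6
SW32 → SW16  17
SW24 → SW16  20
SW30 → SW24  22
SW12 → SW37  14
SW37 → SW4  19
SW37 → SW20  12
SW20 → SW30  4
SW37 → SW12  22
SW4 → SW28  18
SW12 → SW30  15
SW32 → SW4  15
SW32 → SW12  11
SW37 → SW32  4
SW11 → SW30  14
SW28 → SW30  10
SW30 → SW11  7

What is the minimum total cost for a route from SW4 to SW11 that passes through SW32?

Shortest SW4→SW32: SW4 → SW37 → SW32 = 13
Best SW32 to SW11: SW32 → SW12 → SW30 → SW11 costing 33
Total via SW32: 13 + 33 = 46.

46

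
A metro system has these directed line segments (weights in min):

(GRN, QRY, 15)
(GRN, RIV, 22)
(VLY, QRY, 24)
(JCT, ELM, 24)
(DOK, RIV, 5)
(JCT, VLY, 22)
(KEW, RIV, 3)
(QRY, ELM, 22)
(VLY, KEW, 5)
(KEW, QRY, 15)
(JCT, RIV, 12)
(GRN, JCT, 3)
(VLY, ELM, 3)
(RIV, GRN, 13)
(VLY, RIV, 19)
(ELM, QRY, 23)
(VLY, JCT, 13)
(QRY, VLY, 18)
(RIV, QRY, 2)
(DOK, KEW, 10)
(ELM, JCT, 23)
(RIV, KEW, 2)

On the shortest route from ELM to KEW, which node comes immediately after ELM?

Compare a few routes:
ELM–JCT–RIV–QRY–VLY–KEW: 23+12+2+18+5 = 60
ELM–JCT–VLY–KEW: 23+22+5 = 50
ELM–JCT–RIV–KEW: 23+12+2 = 37
ELM–QRY–VLY–KEW: 23+18+5 = 46
The minimum is 37 min via ELM–JCT–RIV–KEW.
So from ELM the first move is to JCT.

JCT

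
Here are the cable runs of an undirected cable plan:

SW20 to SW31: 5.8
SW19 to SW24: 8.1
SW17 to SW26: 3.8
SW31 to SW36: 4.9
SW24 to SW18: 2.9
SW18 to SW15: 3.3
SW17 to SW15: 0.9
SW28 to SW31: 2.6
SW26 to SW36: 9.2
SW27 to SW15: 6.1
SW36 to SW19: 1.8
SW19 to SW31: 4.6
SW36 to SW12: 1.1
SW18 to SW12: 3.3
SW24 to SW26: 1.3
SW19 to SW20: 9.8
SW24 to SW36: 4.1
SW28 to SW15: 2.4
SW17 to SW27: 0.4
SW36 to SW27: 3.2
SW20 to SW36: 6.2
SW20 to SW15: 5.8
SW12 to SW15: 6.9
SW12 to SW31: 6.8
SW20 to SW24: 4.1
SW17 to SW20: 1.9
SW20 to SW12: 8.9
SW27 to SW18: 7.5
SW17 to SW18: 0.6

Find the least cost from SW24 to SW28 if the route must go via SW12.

Shortest SW24→SW12: SW24 → SW36 → SW12 = 5.2
Best SW12 to SW28: SW12 → SW18 → SW17 → SW15 → SW28 costing 7.2
Total via SW12: 5.2 + 7.2 = 12.4.

12.4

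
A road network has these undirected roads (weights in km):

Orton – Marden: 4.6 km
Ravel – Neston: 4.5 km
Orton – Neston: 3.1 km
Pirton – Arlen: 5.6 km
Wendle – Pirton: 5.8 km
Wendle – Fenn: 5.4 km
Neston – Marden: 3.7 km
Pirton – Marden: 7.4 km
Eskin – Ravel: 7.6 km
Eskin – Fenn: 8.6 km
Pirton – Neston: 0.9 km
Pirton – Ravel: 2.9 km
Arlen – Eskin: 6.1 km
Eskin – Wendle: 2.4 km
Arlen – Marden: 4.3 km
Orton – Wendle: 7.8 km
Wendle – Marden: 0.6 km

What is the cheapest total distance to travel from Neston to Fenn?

Shortest distances from Neston:
Neston: 0
Pirton: 0.9  (via Neston)
Orton: 3.1  (via Neston)
Marden: 3.7  (via Neston)
Ravel: 3.8  (via Pirton)
Wendle: 4.3  (via Marden)
Arlen: 6.5  (via Pirton)
Eskin: 6.7  (via Wendle)
Fenn: 9.7  (via Wendle)
Shortest route: Neston → Marden → Wendle → Fenn = 9.7 km.

9.7 km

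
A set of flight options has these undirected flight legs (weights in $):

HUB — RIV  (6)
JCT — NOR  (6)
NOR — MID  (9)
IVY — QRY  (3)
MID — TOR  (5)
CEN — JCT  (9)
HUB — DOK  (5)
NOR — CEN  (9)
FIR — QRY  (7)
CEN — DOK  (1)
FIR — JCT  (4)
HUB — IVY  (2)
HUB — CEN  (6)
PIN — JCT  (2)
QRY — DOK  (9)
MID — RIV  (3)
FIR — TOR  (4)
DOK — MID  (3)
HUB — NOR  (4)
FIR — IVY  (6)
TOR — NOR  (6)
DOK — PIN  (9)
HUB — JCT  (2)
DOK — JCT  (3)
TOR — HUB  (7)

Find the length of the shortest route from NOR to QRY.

$9

Compare a few routes:
NOR - HUB - IVY - QRY: 4+2+3 = 9
NOR - JCT - HUB - IVY - QRY: 6+2+2+3 = 13
The minimum is $9 via NOR - HUB - IVY - QRY.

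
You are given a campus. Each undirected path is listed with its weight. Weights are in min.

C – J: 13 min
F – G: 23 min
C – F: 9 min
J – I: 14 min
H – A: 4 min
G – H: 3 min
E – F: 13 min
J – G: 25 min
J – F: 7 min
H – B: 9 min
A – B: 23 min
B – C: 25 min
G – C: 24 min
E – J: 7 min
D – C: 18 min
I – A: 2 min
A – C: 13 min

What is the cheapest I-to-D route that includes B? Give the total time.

Best I to B: I → A → H → B costing 15
Shortest B→D: B → C → D = 43
Total via B: 15 + 43 = 58 min.

58 min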